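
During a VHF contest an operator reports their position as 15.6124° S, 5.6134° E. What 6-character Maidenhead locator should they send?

JH24tj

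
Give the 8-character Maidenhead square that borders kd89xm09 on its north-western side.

KD89wn90

Longitude extended square 0; −1 → -1, wraps to 9, carry into subsquare.
Longitude subsquare x = 23; −1 → 22 = w.
Latitude extended square 9; +1 → 10, wraps to 0, carry into subsquare.
Latitude subsquare m = 12; +1 → 13 = n.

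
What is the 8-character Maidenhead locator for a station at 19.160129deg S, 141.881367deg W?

Add 180° to longitude and 90° to latitude: 38.11863, 70.83987.
Field: lon ⌊38.11863/20⌋ = 1 → B; lat ⌊70.83987/10⌋ = 7 → H.
Square: lon ⌊18.11863/2⌋ = 9; lat ⌊0.83987/1⌋ = 0.
Subsquare: lon ⌊0.11863/0.0833333⌋ = 1 → b; lat ⌊0.83987/0.0416667⌋ = 20 → u.
Extended square: lon ⌊0.03530/0.00833333⌋ = 4; lat ⌊0.00654/0.00416667⌋ = 1.

BH90bu41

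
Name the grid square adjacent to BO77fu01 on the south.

BO77fu00

Latitude extended square 1; −1 → 0.
The longitude characters are unchanged.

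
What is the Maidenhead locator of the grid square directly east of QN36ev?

QN36fv

Longitude subsquare e = 4; +1 → 5 = f.
The latitude characters are unchanged.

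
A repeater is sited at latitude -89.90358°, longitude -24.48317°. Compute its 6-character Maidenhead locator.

HA70sc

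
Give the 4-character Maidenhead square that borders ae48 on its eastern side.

AE58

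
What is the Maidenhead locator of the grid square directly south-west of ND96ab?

ND86xa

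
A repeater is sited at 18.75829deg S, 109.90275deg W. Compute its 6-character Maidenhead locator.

DH51bf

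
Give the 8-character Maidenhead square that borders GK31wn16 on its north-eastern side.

Longitude extended square 1; +1 → 2.
Latitude extended square 6; +1 → 7.

GK31wn27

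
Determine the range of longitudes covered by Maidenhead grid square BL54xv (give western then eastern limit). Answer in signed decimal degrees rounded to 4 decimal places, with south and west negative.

-148.0833, -148.0000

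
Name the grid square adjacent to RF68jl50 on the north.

RF68jl51

Latitude extended square 0; +1 → 1.
The longitude characters are unchanged.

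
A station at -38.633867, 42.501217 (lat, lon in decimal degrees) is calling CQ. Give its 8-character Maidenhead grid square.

Offset from 180°W / 90°S: lon 222.50122°, lat 51.36613°.
Field: 222.50122/20 → 11 → L, 51.36613/10 → 5 → F; chars LF.
Square: 2.50122/2 → 1, 1.36613/1 → 1; chars 11.
Subsquare: 0.50122/0.0833333 → 6 → g, 0.36613/0.0416667 → 8 → i; chars gi.
Extended square: 0.00122/0.00833333 → 0, 0.03280/0.00416667 → 7; chars 07.

LF11gi07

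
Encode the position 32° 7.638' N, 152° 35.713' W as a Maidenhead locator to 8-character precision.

Add 180° to longitude and 90° to latitude: 27.40478, 122.12730.
Field (20°×10°, letters A–R): lon ⌊27.40478/20⌋ = 1 → B; lat ⌊122.12730/10⌋ = 12 → M.
Square (2°×1°, digits 0–9): lon ⌊7.40478/2⌋ = 3; lat ⌊2.12730/1⌋ = 2.
Subsquare (5′×2.5′, letters a–x): lon ⌊1.40478/0.0833333⌋ = 16 → q; lat ⌊0.12730/0.0416667⌋ = 3 → d.
Extended square (30″×15″, digits 0–9): lon ⌊0.07145/0.00833333⌋ = 8; lat ⌊0.00230/0.00416667⌋ = 0.

BM32qd80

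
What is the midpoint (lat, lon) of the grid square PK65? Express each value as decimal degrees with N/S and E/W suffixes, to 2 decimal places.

Field P=15, K=10: +15·20° lon, +10·10° lat → SW at lon 120°, lat 10°.
Square 6, 5: +6·2° lon, +5·1° lat → SW at lon 132°, lat 15°.
Cell spans 2° lon × 1° lat. Centre is SW corner plus half of each.
latitude 15.50° N, longitude 133.00° E.

15.50° N, 133.00° E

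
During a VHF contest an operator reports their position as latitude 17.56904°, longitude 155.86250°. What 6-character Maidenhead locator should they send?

QK77wn

Shift to the Maidenhead origin (180°W, 90°S): lon 335.8625, lat 107.5690.
Field: 335.8625/20 → 16 → Q, 107.5690/10 → 10 → K; chars QK.
Square: 15.8625/2 → 7, 7.5690/1 → 7; chars 77.
Subsquare: 1.8625/0.0833333 → 22 → w, 0.5690/0.0416667 → 13 → n; chars wn.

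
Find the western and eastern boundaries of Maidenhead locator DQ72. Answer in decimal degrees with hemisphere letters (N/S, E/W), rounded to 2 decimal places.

106.00° W, 104.00° W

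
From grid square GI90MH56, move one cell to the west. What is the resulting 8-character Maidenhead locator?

Longitude extended square 5; −1 → 4.
The latitude characters are unchanged.

GI90mh46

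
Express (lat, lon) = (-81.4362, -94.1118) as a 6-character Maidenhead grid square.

EA28wn

Offset from 180°W / 90°S: lon 85.8882°, lat 8.5638°.
Field (20°×10°, letters A–R): lon ⌊85.8882/20⌋ = 4 → E; lat ⌊8.5638/10⌋ = 0 → A.
Square (2°×1°, digits 0–9): lon ⌊5.8882/2⌋ = 2; lat ⌊8.5638/1⌋ = 8.
Subsquare (5′×2.5′, letters a–x): lon ⌊1.8882/0.0833333⌋ = 22 → w; lat ⌊0.5638/0.0416667⌋ = 13 → n.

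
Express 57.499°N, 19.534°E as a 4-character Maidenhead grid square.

JO97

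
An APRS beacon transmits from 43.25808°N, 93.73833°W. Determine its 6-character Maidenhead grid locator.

Add 180° to longitude and 90° to latitude: 86.2617, 133.2581.
Field (20°×10°, letters A–R): lon ⌊86.2617/20⌋ = 4 → E; lat ⌊133.2581/10⌋ = 13 → N.
Square (2°×1°, digits 0–9): lon ⌊6.2617/2⌋ = 3; lat ⌊3.2581/1⌋ = 3.
Subsquare (5′×2.5′, letters a–x): lon ⌊0.2617/0.0833333⌋ = 3 → d; lat ⌊0.2581/0.0416667⌋ = 6 → g.

EN33dg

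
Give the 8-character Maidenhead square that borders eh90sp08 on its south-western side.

Longitude extended square 0; −1 → -1, wraps to 9, carry into subsquare.
Longitude subsquare s = 18; −1 → 17 = r.
Latitude extended square 8; −1 → 7.

EH90rp97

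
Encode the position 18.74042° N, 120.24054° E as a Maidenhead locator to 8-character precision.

Offset from 180°W / 90°S: lon 300.24054°, lat 108.74042°.
Field: 300.24054/20 → 15 → P, 108.74042/10 → 10 → K; chars PK.
Square: 0.24054/2 → 0, 8.74042/1 → 8; chars 08.
Subsquare: 0.24054/0.0833333 → 2 → c, 0.74042/0.0416667 → 17 → r; chars cr.
Extended square: 0.07387/0.00833333 → 8, 0.03209/0.00416667 → 7; chars 87.

PK08cr87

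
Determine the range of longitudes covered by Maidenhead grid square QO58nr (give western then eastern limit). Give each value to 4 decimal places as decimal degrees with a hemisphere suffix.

151.0833° E, 151.1667° E

Field Q=16, O=14: +16·20° lon, +14·10° lat → SW at lon 140°, lat 50°.
Square 5, 8: +5·2° lon, +8·1° lat → SW at lon 150°, lat 58°.
Subsquare n=13, r=17: +13·0.0833333° lon, +17·0.0416667° lat → SW at lon 151.083°, lat 58.7083°.
Cell spans 0.0833333° lon × 0.0416667° lat.
west 151.0833° E, east 151.1667° E.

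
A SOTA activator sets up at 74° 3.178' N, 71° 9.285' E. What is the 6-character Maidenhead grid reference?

Offset from 180°W / 90°S: lon 251.1548°, lat 164.0530°.
Field: 251.1548/20 → 12 → M, 164.0530/10 → 16 → Q; chars MQ.
Square: 11.1548/2 → 5, 4.0530/1 → 4; chars 54.
Subsquare: 1.1548/0.0833333 → 13 → n, 0.0530/0.0416667 → 1 → b; chars nb.

MQ54nb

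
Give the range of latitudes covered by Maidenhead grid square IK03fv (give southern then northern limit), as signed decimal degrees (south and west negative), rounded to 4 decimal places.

13.8750, 13.9167

Field I=8, K=10: +8·20° lon, +10·10° lat → SW at lon -20°, lat 10°.
Square 0, 3: +0·2° lon, +3·1° lat → SW at lon -20°, lat 13°.
Subsquare f=5, v=21: +5·0.0833333° lon, +21·0.0416667° lat → SW at lon -19.5833°, lat 13.875°.
Cell spans 0.0833333° lon × 0.0416667° lat.
south 13.8750, north 13.9167.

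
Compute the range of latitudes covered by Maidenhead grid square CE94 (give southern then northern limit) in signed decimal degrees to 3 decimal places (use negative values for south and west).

-46.000, -45.000

Field C=2, E=4: +2·20° lon, +4·10° lat → SW at lon -140°, lat -50°.
Square 9, 4: +9·2° lon, +4·1° lat → SW at lon -122°, lat -46°.
Cell spans 2° lon × 1° lat.
south -46.000, north -45.000.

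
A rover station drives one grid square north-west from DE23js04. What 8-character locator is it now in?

DE23is95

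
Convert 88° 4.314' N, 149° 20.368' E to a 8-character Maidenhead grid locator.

QR48qb07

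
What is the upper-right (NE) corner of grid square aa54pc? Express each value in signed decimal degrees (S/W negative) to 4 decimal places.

-85.8750, -168.6667

Field A=0, A=0: +0·20° lon, +0·10° lat → SW at lon -180°, lat -90°.
Square 5, 4: +5·2° lon, +4·1° lat → SW at lon -170°, lat -86°.
Subsquare p=15, c=2: +15·0.0833333° lon, +2·0.0416667° lat → SW at lon -168.75°, lat -85.9167°.
Cell spans 0.0833333° lon × 0.0416667° lat. NE corner is SW corner plus one full cell.
latitude -85.8750, longitude -168.6667.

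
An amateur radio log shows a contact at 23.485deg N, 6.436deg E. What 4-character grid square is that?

JL33

Offset from 180°W / 90°S: lon 186.44°, lat 113.48°.
Field: lon ⌊186.44/20⌋ = 9 → J; lat ⌊113.48/10⌋ = 11 → L.
Square: lon ⌊6.44/2⌋ = 3; lat ⌊3.48/1⌋ = 3.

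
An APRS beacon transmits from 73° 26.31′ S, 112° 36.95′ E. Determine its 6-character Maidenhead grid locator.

Shift to the Maidenhead origin (180°W, 90°S): lon 292.6158, lat 16.5615.
Field: 292.6158/20 → 14 → O, 16.5615/10 → 1 → B; chars OB.
Square: 12.6158/2 → 6, 6.5615/1 → 6; chars 66.
Subsquare: 0.6158/0.0833333 → 7 → h, 0.5615/0.0416667 → 13 → n; chars hn.

OB66hn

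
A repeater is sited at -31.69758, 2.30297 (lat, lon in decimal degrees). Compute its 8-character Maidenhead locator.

Shift to the Maidenhead origin (180°W, 90°S): lon 182.30297, lat 58.30242.
Field: 182.30297/20 → 9 → J, 58.30242/10 → 5 → F; chars JF.
Square: 2.30297/2 → 1, 8.30242/1 → 8; chars 18.
Subsquare: 0.30297/0.0833333 → 3 → d, 0.30242/0.0416667 → 7 → h; chars dh.
Extended square: 0.05297/0.00833333 → 6, 0.01075/0.00416667 → 2; chars 62.

JF18dh62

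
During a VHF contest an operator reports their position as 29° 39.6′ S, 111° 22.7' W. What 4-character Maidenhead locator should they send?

DG40

Offset from 180°W / 90°S: lon 68.62°, lat 60.34°.
Field: 68.62/20 → 3 → D, 60.34/10 → 6 → G; chars DG.
Square: 8.62/2 → 4, 0.34/1 → 0; chars 40.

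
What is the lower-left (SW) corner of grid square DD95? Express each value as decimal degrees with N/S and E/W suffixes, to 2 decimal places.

Field D=3, D=3: +3·20° lon, +3·10° lat → SW at lon -120°, lat -60°.
Square 9, 5: +9·2° lon, +5·1° lat → SW at lon -102°, lat -55°.
latitude 55.00° S, longitude 102.00° W.

55.00° S, 102.00° W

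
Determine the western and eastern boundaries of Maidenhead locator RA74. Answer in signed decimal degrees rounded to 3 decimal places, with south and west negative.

Field R=17, A=0: +17·20° lon, +0·10° lat → SW at lon 160°, lat -90°.
Square 7, 4: +7·2° lon, +4·1° lat → SW at lon 174°, lat -86°.
Cell spans 2° lon × 1° lat.
west 174.000, east 176.000.

174.000, 176.000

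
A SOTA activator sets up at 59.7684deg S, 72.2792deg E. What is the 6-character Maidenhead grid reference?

Shift to the Maidenhead origin (180°W, 90°S): lon 252.2792, lat 30.2316.
Field: lon ⌊252.2792/20⌋ = 12 → M; lat ⌊30.2316/10⌋ = 3 → D.
Square: lon ⌊12.2792/2⌋ = 6; lat ⌊0.2316/1⌋ = 0.
Subsquare: lon ⌊0.2792/0.0833333⌋ = 3 → d; lat ⌊0.2316/0.0416667⌋ = 5 → f.

MD60df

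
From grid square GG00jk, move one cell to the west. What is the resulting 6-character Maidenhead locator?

GG00ik

Longitude subsquare j = 9; −1 → 8 = i.
The latitude characters are unchanged.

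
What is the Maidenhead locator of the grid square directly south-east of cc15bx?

Longitude subsquare b = 1; +1 → 2 = c.
Latitude subsquare x = 23; −1 → 22 = w.

CC15cw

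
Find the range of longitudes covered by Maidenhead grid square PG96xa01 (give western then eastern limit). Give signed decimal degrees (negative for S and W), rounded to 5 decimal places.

139.91667, 139.92500

Field P=15, G=6: +15·20° lon, +6·10° lat → SW at lon 120°, lat -30°.
Square 9, 6: +9·2° lon, +6·1° lat → SW at lon 138°, lat -24°.
Subsquare x=23, a=0: +23·0.0833333° lon, +0·0.0416667° lat → SW at lon 139.917°, lat -24°.
Extended square 0, 1: +0·0.00833333° lon, +1·0.00416667° lat → SW at lon 139.917°, lat -23.9958°.
Cell spans 0.00833333° lon × 0.00416667° lat.
west 139.91667, east 139.92500.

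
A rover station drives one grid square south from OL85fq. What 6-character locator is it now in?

Latitude subsquare q = 16; −1 → 15 = p.
The longitude characters are unchanged.

OL85fp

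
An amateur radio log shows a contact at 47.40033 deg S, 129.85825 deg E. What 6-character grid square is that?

PE42wo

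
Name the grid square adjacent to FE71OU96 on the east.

FE71pu06

Longitude extended square 9; +1 → 10, wraps to 0, carry into subsquare.
Longitude subsquare o = 14; +1 → 15 = p.
The latitude characters are unchanged.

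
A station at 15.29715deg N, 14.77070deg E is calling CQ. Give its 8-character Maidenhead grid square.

JK75jh21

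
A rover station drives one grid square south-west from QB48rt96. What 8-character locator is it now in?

Longitude extended square 9; −1 → 8.
Latitude extended square 6; −1 → 5.

QB48rt85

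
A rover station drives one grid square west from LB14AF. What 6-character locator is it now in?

LB04xf

Longitude subsquare a = 0; −1 → -1, wraps to 23 = x, carry into square.
Longitude square 1; −1 → 0.
The latitude characters are unchanged.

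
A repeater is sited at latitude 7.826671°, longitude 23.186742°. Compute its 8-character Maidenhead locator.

KJ17ot28

Offset from 180°W / 90°S: lon 203.18674°, lat 97.82667°.
Field (20°×10°, letters A–R): 203.18674/20 → 10 → K, 97.82667/10 → 9 → J; chars KJ.
Square (2°×1°, digits 0–9): 3.18674/2 → 1, 7.82667/1 → 7; chars 17.
Subsquare (5′×2.5′, letters a–x): 1.18674/0.0833333 → 14 → o, 0.82667/0.0416667 → 19 → t; chars ot.
Extended square (30″×15″, digits 0–9): 0.02008/0.00833333 → 2, 0.03500/0.00416667 → 8; chars 28.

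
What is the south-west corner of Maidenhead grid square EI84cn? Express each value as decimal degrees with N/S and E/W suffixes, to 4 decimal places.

5.4583° S, 83.8333° W

Field E=4, I=8: +4·20° lon, +8·10° lat → SW at lon -100°, lat -10°.
Square 8, 4: +8·2° lon, +4·1° lat → SW at lon -84°, lat -6°.
Subsquare c=2, n=13: +2·0.0833333° lon, +13·0.0416667° lat → SW at lon -83.8333°, lat -5.45833°.
latitude 5.4583° S, longitude 83.8333° W.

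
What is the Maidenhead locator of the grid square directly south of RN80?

Latitude square 0; −1 → -1, wraps to 9, carry into field.
Latitude field N = 13; −1 → 12 = M.
The longitude characters are unchanged.

RM89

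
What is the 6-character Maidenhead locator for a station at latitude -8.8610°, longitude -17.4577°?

II11gd

Add 180° to longitude and 90° to latitude: 162.5423, 81.1390.
Field (20°×10°, letters A–R): lon ⌊162.5423/20⌋ = 8 → I; lat ⌊81.1390/10⌋ = 8 → I.
Square (2°×1°, digits 0–9): lon ⌊2.5423/2⌋ = 1; lat ⌊1.1390/1⌋ = 1.
Subsquare (5′×2.5′, letters a–x): lon ⌊0.5423/0.0833333⌋ = 6 → g; lat ⌊0.1390/0.0416667⌋ = 3 → d.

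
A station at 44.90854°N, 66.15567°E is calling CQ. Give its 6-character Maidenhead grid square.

MN34bv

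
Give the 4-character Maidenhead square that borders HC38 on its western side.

HC28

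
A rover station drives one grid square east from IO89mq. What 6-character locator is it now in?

Longitude subsquare m = 12; +1 → 13 = n.
The latitude characters are unchanged.

IO89nq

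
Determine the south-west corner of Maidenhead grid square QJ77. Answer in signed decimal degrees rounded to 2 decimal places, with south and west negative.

7.00, 154.00

Field Q=16, J=9: +16·20° lon, +9·10° lat → SW at lon 140°, lat 0°.
Square 7, 7: +7·2° lon, +7·1° lat → SW at lon 154°, lat 7°.
latitude 7.00, longitude 154.00.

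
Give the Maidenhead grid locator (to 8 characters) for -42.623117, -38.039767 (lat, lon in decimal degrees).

HE07xj50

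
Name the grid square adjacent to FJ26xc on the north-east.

Longitude subsquare x = 23; +1 → 24, wraps to 0 = a, carry into square.
Longitude square 2; +1 → 3.
Latitude subsquare c = 2; +1 → 3 = d.

FJ36ad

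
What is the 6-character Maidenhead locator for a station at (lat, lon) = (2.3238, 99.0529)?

NJ92mh

Shift to the Maidenhead origin (180°W, 90°S): lon 279.0529, lat 92.3238.
Field: lon ⌊279.0529/20⌋ = 13 → N; lat ⌊92.3238/10⌋ = 9 → J.
Square: lon ⌊19.0529/2⌋ = 9; lat ⌊2.3238/1⌋ = 2.
Subsquare: lon ⌊1.0529/0.0833333⌋ = 12 → m; lat ⌊0.3238/0.0416667⌋ = 7 → h.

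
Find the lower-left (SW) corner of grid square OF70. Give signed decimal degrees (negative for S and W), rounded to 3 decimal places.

-40.000, 114.000

Field O=14, F=5: +14·20° lon, +5·10° lat → SW at lon 100°, lat -40°.
Square 7, 0: +7·2° lon, +0·1° lat → SW at lon 114°, lat -40°.
latitude -40.000, longitude 114.000.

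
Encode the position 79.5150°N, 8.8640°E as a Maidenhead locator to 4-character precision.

JQ49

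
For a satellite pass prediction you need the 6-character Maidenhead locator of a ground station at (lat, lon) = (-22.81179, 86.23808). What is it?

NG37ce

Add 180° to longitude and 90° to latitude: 266.2381, 67.1882.
Field: 266.2381/20 → 13 → N, 67.1882/10 → 6 → G; chars NG.
Square: 6.2381/2 → 3, 7.1882/1 → 7; chars 37.
Subsquare: 0.2381/0.0833333 → 2 → c, 0.1882/0.0416667 → 4 → e; chars ce.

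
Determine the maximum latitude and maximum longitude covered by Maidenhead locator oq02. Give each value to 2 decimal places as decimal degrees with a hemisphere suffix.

73.00° N, 102.00° E

Field O=14, Q=16: +14·20° lon, +16·10° lat → SW at lon 100°, lat 70°.
Square 0, 2: +0·2° lon, +2·1° lat → SW at lon 100°, lat 72°.
Cell spans 2° lon × 1° lat. NE corner is SW corner plus one full cell.
latitude 73.00° N, longitude 102.00° E.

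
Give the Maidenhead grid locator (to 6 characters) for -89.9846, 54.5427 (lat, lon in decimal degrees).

Offset from 180°W / 90°S: lon 234.5427°, lat 0.0154°.
Field: 234.5427/20 → 11 → L, 0.0154/10 → 0 → A; chars LA.
Square: 14.5427/2 → 7, 0.0154/1 → 0; chars 70.
Subsquare: 0.5427/0.0833333 → 6 → g, 0.0154/0.0416667 → 0 → a; chars ga.

LA70ga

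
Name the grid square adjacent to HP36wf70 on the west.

HP36wf60

Longitude extended square 7; −1 → 6.
The latitude characters are unchanged.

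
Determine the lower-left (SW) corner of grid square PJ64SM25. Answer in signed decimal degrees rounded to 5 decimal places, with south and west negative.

Field P=15, J=9: +15·20° lon, +9·10° lat → SW at lon 120°, lat 0°.
Square 6, 4: +6·2° lon, +4·1° lat → SW at lon 132°, lat 4°.
Subsquare s=18, m=12: +18·0.0833333° lon, +12·0.0416667° lat → SW at lon 133.5°, lat 4.5°.
Extended square 2, 5: +2·0.00833333° lon, +5·0.00416667° lat → SW at lon 133.517°, lat 4.52083°.
latitude 4.52083, longitude 133.51667.

4.52083, 133.51667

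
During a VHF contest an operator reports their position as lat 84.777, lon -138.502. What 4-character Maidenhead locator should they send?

Offset from 180°W / 90°S: lon 41.50°, lat 174.78°.
Field (20°×10°, letters A–R): lon ⌊41.50/20⌋ = 2 → C; lat ⌊174.78/10⌋ = 17 → R.
Square (2°×1°, digits 0–9): lon ⌊1.50/2⌋ = 0; lat ⌊4.78/1⌋ = 4.

CR04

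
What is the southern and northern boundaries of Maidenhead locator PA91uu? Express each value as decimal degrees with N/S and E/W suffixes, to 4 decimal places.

88.1667° S, 88.1250° S

Field P=15, A=0: +15·20° lon, +0·10° lat → SW at lon 120°, lat -90°.
Square 9, 1: +9·2° lon, +1·1° lat → SW at lon 138°, lat -89°.
Subsquare u=20, u=20: +20·0.0833333° lon, +20·0.0416667° lat → SW at lon 139.667°, lat -88.1667°.
Cell spans 0.0833333° lon × 0.0416667° lat.
south 88.1667° S, north 88.1250° S.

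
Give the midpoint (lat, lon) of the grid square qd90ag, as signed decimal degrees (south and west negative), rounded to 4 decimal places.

-59.7292, 158.0417

Field Q=16, D=3: +16·20° lon, +3·10° lat → SW at lon 140°, lat -60°.
Square 9, 0: +9·2° lon, +0·1° lat → SW at lon 158°, lat -60°.
Subsquare a=0, g=6: +0·0.0833333° lon, +6·0.0416667° lat → SW at lon 158°, lat -59.75°.
Cell spans 0.0833333° lon × 0.0416667° lat. Centre is SW corner plus half of each.
latitude -59.7292, longitude 158.0417.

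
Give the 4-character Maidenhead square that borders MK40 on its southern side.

MJ49

Latitude square 0; −1 → -1, wraps to 9, carry into field.
Latitude field K = 10; −1 → 9 = J.
The longitude characters are unchanged.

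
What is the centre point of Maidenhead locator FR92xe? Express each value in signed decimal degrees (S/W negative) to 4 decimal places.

Field F=5, R=17: +5·20° lon, +17·10° lat → SW at lon -80°, lat 80°.
Square 9, 2: +9·2° lon, +2·1° lat → SW at lon -62°, lat 82°.
Subsquare x=23, e=4: +23·0.0833333° lon, +4·0.0416667° lat → SW at lon -60.0833°, lat 82.1667°.
Cell spans 0.0833333° lon × 0.0416667° lat. Centre is SW corner plus half of each.
latitude 82.1875, longitude -60.0417.

82.1875, -60.0417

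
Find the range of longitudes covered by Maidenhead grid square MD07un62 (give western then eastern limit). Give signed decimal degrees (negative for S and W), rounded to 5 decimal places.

Field M=12, D=3: +12·20° lon, +3·10° lat → SW at lon 60°, lat -60°.
Square 0, 7: +0·2° lon, +7·1° lat → SW at lon 60°, lat -53°.
Subsquare u=20, n=13: +20·0.0833333° lon, +13·0.0416667° lat → SW at lon 61.6667°, lat -52.4583°.
Extended square 6, 2: +6·0.00833333° lon, +2·0.00416667° lat → SW at lon 61.7167°, lat -52.45°.
Cell spans 0.00833333° lon × 0.00416667° lat.
west 61.71667, east 61.72500.

61.71667, 61.72500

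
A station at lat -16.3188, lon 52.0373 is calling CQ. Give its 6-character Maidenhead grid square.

LH63aq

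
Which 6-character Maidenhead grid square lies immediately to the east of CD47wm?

Longitude subsquare w = 22; +1 → 23 = x.
The latitude characters are unchanged.

CD47xm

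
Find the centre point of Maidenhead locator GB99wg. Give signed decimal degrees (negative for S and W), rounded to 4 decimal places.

-70.7292, -40.1250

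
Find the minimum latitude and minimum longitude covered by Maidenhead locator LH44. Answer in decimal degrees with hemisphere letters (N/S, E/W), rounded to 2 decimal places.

16.00° S, 48.00° E

Field L=11, H=7: +11·20° lon, +7·10° lat → SW at lon 40°, lat -20°.
Square 4, 4: +4·2° lon, +4·1° lat → SW at lon 48°, lat -16°.
latitude 16.00° S, longitude 48.00° E.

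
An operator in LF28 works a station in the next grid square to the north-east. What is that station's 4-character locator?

Longitude square 2; +1 → 3.
Latitude square 8; +1 → 9.

LF39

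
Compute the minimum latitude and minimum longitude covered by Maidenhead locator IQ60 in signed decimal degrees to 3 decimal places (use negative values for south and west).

70.000, -8.000

Field I=8, Q=16: +8·20° lon, +16·10° lat → SW at lon -20°, lat 70°.
Square 6, 0: +6·2° lon, +0·1° lat → SW at lon -8°, lat 70°.
latitude 70.000, longitude -8.000.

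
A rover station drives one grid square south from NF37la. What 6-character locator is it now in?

NF36lx

Latitude subsquare a = 0; −1 → -1, wraps to 23 = x, carry into square.
Latitude square 7; −1 → 6.
The longitude characters are unchanged.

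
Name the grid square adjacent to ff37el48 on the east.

FF37el58

Longitude extended square 4; +1 → 5.
The latitude characters are unchanged.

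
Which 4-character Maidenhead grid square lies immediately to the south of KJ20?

KI29

Latitude square 0; −1 → -1, wraps to 9, carry into field.
Latitude field J = 9; −1 → 8 = I.
The longitude characters are unchanged.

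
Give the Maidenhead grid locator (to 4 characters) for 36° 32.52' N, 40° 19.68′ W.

Offset from 180°W / 90°S: lon 139.67°, lat 126.54°.
Field: lon ⌊139.67/20⌋ = 6 → G; lat ⌊126.54/10⌋ = 12 → M.
Square: lon ⌊19.67/2⌋ = 9; lat ⌊6.54/1⌋ = 6.

GM96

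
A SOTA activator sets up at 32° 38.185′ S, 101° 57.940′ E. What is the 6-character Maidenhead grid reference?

Add 180° to longitude and 90° to latitude: 281.9657, 57.3636.
Field: 281.9657/20 → 14 → O, 57.3636/10 → 5 → F; chars OF.
Square: 1.9657/2 → 0, 7.3636/1 → 7; chars 07.
Subsquare: 1.9657/0.0833333 → 23 → x, 0.3636/0.0416667 → 8 → i; chars xi.

OF07xi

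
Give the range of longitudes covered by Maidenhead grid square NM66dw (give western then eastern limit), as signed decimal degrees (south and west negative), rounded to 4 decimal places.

Field N=13, M=12: +13·20° lon, +12·10° lat → SW at lon 80°, lat 30°.
Square 6, 6: +6·2° lon, +6·1° lat → SW at lon 92°, lat 36°.
Subsquare d=3, w=22: +3·0.0833333° lon, +22·0.0416667° lat → SW at lon 92.25°, lat 36.9167°.
Cell spans 0.0833333° lon × 0.0416667° lat.
west 92.2500, east 92.3333.

92.2500, 92.3333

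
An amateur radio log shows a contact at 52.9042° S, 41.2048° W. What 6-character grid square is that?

GD97jc

Add 180° to longitude and 90° to latitude: 138.7952, 37.0958.
Field (20°×10°, letters A–R): lon ⌊138.7952/20⌋ = 6 → G; lat ⌊37.0958/10⌋ = 3 → D.
Square (2°×1°, digits 0–9): lon ⌊18.7952/2⌋ = 9; lat ⌊7.0958/1⌋ = 7.
Subsquare (5′×2.5′, letters a–x): lon ⌊0.7952/0.0833333⌋ = 9 → j; lat ⌊0.0958/0.0416667⌋ = 2 → c.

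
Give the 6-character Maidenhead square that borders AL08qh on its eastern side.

AL08rh

Longitude subsquare q = 16; +1 → 17 = r.
The latitude characters are unchanged.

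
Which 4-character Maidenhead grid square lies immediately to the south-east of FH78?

FH87

Longitude square 7; +1 → 8.
Latitude square 8; −1 → 7.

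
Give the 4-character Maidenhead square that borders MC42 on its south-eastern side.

MC51

Longitude square 4; +1 → 5.
Latitude square 2; −1 → 1.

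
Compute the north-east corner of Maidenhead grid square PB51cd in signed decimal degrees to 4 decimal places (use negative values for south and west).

Field P=15, B=1: +15·20° lon, +1·10° lat → SW at lon 120°, lat -80°.
Square 5, 1: +5·2° lon, +1·1° lat → SW at lon 130°, lat -79°.
Subsquare c=2, d=3: +2·0.0833333° lon, +3·0.0416667° lat → SW at lon 130.167°, lat -78.875°.
Cell spans 0.0833333° lon × 0.0416667° lat. NE corner is SW corner plus one full cell.
latitude -78.8333, longitude 130.2500.

-78.8333, 130.2500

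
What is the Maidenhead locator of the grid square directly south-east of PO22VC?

PO22wb

Longitude subsquare v = 21; +1 → 22 = w.
Latitude subsquare c = 2; −1 → 1 = b.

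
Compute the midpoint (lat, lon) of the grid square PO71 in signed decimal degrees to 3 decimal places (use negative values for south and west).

Field P=15, O=14: +15·20° lon, +14·10° lat → SW at lon 120°, lat 50°.
Square 7, 1: +7·2° lon, +1·1° lat → SW at lon 134°, lat 51°.
Cell spans 2° lon × 1° lat. Centre is SW corner plus half of each.
latitude 51.500, longitude 135.000.

51.500, 135.000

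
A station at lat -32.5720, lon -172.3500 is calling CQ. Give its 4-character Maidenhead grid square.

AF37

Add 180° to longitude and 90° to latitude: 7.65, 57.43.
Field: 7.65/20 → 0 → A, 57.43/10 → 5 → F; chars AF.
Square: 7.65/2 → 3, 7.43/1 → 7; chars 37.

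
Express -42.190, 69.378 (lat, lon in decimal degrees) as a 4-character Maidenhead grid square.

ME47

Offset from 180°W / 90°S: lon 249.38°, lat 47.81°.
Field: lon ⌊249.38/20⌋ = 12 → M; lat ⌊47.81/10⌋ = 4 → E.
Square: lon ⌊9.38/2⌋ = 4; lat ⌊7.81/1⌋ = 7.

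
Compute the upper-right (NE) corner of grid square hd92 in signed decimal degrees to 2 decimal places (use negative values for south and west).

Field H=7, D=3: +7·20° lon, +3·10° lat → SW at lon -40°, lat -60°.
Square 9, 2: +9·2° lon, +2·1° lat → SW at lon -22°, lat -58°.
Cell spans 2° lon × 1° lat. NE corner is SW corner plus one full cell.
latitude -57.00, longitude -20.00.

-57.00, -20.00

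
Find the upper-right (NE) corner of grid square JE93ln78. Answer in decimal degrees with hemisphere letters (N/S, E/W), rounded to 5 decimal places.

Field J=9, E=4: +9·20° lon, +4·10° lat → SW at lon 0°, lat -50°.
Square 9, 3: +9·2° lon, +3·1° lat → SW at lon 18°, lat -47°.
Subsquare l=11, n=13: +11·0.0833333° lon, +13·0.0416667° lat → SW at lon 18.9167°, lat -46.4583°.
Extended square 7, 8: +7·0.00833333° lon, +8·0.00416667° lat → SW at lon 18.975°, lat -46.425°.
Cell spans 0.00833333° lon × 0.00416667° lat. NE corner is SW corner plus one full cell.
latitude 46.42083° S, longitude 18.98333° E.

46.42083° S, 18.98333° E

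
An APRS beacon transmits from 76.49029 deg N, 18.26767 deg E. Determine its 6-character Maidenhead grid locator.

JQ96dl

Shift to the Maidenhead origin (180°W, 90°S): lon 198.2677, lat 166.4903.
Field: lon ⌊198.2677/20⌋ = 9 → J; lat ⌊166.4903/10⌋ = 16 → Q.
Square: lon ⌊18.2677/2⌋ = 9; lat ⌊6.4903/1⌋ = 6.
Subsquare: lon ⌊0.2677/0.0833333⌋ = 3 → d; lat ⌊0.4903/0.0416667⌋ = 11 → l.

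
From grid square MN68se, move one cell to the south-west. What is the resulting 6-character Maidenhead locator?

MN68rd

Longitude subsquare s = 18; −1 → 17 = r.
Latitude subsquare e = 4; −1 → 3 = d.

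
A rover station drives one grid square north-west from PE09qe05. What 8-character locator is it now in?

PE09pe96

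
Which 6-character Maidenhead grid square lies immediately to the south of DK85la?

DK84lx

Latitude subsquare a = 0; −1 → -1, wraps to 23 = x, carry into square.
Latitude square 5; −1 → 4.
The longitude characters are unchanged.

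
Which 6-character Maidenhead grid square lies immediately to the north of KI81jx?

KI82ja

Latitude subsquare x = 23; +1 → 24, wraps to 0 = a, carry into square.
Latitude square 1; +1 → 2.
The longitude characters are unchanged.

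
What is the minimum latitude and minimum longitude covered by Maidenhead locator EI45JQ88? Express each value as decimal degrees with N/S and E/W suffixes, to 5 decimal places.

Field E=4, I=8: +4·20° lon, +8·10° lat → SW at lon -100°, lat -10°.
Square 4, 5: +4·2° lon, +5·1° lat → SW at lon -92°, lat -5°.
Subsquare j=9, q=16: +9·0.0833333° lon, +16·0.0416667° lat → SW at lon -91.25°, lat -4.33333°.
Extended square 8, 8: +8·0.00833333° lon, +8·0.00416667° lat → SW at lon -91.1833°, lat -4.3°.
latitude 4.30000° S, longitude 91.18333° W.

4.30000° S, 91.18333° W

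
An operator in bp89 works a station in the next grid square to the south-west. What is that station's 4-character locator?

BP78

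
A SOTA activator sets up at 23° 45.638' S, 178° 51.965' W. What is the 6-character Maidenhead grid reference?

AG06nf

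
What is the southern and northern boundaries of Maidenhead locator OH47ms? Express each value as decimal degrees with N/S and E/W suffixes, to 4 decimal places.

12.2500° S, 12.2083° S

Field O=14, H=7: +14·20° lon, +7·10° lat → SW at lon 100°, lat -20°.
Square 4, 7: +4·2° lon, +7·1° lat → SW at lon 108°, lat -13°.
Subsquare m=12, s=18: +12·0.0833333° lon, +18·0.0416667° lat → SW at lon 109°, lat -12.25°.
Cell spans 0.0833333° lon × 0.0416667° lat.
south 12.2500° S, north 12.2083° S.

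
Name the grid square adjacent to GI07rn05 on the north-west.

Longitude extended square 0; −1 → -1, wraps to 9, carry into subsquare.
Longitude subsquare r = 17; −1 → 16 = q.
Latitude extended square 5; +1 → 6.

GI07qn96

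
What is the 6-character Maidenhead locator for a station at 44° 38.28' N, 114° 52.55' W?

DN24np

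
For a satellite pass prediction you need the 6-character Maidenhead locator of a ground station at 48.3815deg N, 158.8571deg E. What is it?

Offset from 180°W / 90°S: lon 338.8571°, lat 138.3815°.
Field: lon ⌊338.8571/20⌋ = 16 → Q; lat ⌊138.3815/10⌋ = 13 → N.
Square: lon ⌊18.8571/2⌋ = 9; lat ⌊8.3815/1⌋ = 8.
Subsquare: lon ⌊0.8571/0.0833333⌋ = 10 → k; lat ⌊0.3815/0.0416667⌋ = 9 → j.

QN98kj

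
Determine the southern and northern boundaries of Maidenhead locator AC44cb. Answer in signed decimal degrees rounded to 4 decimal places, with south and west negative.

Field A=0, C=2: +0·20° lon, +2·10° lat → SW at lon -180°, lat -70°.
Square 4, 4: +4·2° lon, +4·1° lat → SW at lon -172°, lat -66°.
Subsquare c=2, b=1: +2·0.0833333° lon, +1·0.0416667° lat → SW at lon -171.833°, lat -65.9583°.
Cell spans 0.0833333° lon × 0.0416667° lat.
south -65.9583, north -65.9167.

-65.9583, -65.9167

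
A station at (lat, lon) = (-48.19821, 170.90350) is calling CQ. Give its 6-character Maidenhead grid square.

RE51kt

Add 180° to longitude and 90° to latitude: 350.9035, 41.8018.
Field: 350.9035/20 → 17 → R, 41.8018/10 → 4 → E; chars RE.
Square: 10.9035/2 → 5, 1.8018/1 → 1; chars 51.
Subsquare: 0.9035/0.0833333 → 10 → k, 0.8018/0.0416667 → 19 → t; chars kt.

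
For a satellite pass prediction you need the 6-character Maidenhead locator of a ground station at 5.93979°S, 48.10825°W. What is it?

Add 180° to longitude and 90° to latitude: 131.8918, 84.0602.
Field: 131.8918/20 → 6 → G, 84.0602/10 → 8 → I; chars GI.
Square: 11.8918/2 → 5, 4.0602/1 → 4; chars 54.
Subsquare: 1.8918/0.0833333 → 22 → w, 0.0602/0.0416667 → 1 → b; chars wb.

GI54wb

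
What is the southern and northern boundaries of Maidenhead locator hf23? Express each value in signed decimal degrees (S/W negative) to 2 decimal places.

-37.00, -36.00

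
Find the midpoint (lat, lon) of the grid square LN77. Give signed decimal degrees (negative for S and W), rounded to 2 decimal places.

Field L=11, N=13: +11·20° lon, +13·10° lat → SW at lon 40°, lat 40°.
Square 7, 7: +7·2° lon, +7·1° lat → SW at lon 54°, lat 47°.
Cell spans 2° lon × 1° lat. Centre is SW corner plus half of each.
latitude 47.50, longitude 55.00.

47.50, 55.00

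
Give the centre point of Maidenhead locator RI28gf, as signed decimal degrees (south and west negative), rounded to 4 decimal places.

Field R=17, I=8: +17·20° lon, +8·10° lat → SW at lon 160°, lat -10°.
Square 2, 8: +2·2° lon, +8·1° lat → SW at lon 164°, lat -2°.
Subsquare g=6, f=5: +6·0.0833333° lon, +5·0.0416667° lat → SW at lon 164.5°, lat -1.79167°.
Cell spans 0.0833333° lon × 0.0416667° lat. Centre is SW corner plus half of each.
latitude -1.7708, longitude 164.5417.

-1.7708, 164.5417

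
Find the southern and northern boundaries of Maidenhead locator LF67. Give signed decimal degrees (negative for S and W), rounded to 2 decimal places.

Field L=11, F=5: +11·20° lon, +5·10° lat → SW at lon 40°, lat -40°.
Square 6, 7: +6·2° lon, +7·1° lat → SW at lon 52°, lat -33°.
Cell spans 2° lon × 1° lat.
south -33.00, north -32.00.

-33.00, -32.00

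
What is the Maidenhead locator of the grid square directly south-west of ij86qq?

IJ86pp

Longitude subsquare q = 16; −1 → 15 = p.
Latitude subsquare q = 16; −1 → 15 = p.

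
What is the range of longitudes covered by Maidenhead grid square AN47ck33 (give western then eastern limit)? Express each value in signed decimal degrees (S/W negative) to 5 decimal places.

-171.80833, -171.80000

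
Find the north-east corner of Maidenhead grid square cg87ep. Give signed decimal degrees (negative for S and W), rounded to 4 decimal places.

-22.3333, -123.5833

Field C=2, G=6: +2·20° lon, +6·10° lat → SW at lon -140°, lat -30°.
Square 8, 7: +8·2° lon, +7·1° lat → SW at lon -124°, lat -23°.
Subsquare e=4, p=15: +4·0.0833333° lon, +15·0.0416667° lat → SW at lon -123.667°, lat -22.375°.
Cell spans 0.0833333° lon × 0.0416667° lat. NE corner is SW corner plus one full cell.
latitude -22.3333, longitude -123.5833.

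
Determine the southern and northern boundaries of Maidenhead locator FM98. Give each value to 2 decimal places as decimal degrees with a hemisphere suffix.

38.00° N, 39.00° N

Field F=5, M=12: +5·20° lon, +12·10° lat → SW at lon -80°, lat 30°.
Square 9, 8: +9·2° lon, +8·1° lat → SW at lon -62°, lat 38°.
Cell spans 2° lon × 1° lat.
south 38.00° N, north 39.00° N.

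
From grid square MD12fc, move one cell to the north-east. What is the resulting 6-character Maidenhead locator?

Longitude subsquare f = 5; +1 → 6 = g.
Latitude subsquare c = 2; +1 → 3 = d.

MD12gd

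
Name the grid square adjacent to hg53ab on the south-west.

Longitude subsquare a = 0; −1 → -1, wraps to 23 = x, carry into square.
Longitude square 5; −1 → 4.
Latitude subsquare b = 1; −1 → 0 = a.

HG43xa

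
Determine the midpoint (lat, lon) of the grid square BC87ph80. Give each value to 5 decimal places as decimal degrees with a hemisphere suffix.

62.70625° S, 142.67917° W

Field B=1, C=2: +1·20° lon, +2·10° lat → SW at lon -160°, lat -70°.
Square 8, 7: +8·2° lon, +7·1° lat → SW at lon -144°, lat -63°.
Subsquare p=15, h=7: +15·0.0833333° lon, +7·0.0416667° lat → SW at lon -142.75°, lat -62.7083°.
Extended square 8, 0: +8·0.00833333° lon, +0·0.00416667° lat → SW at lon -142.683°, lat -62.7083°.
Cell spans 0.00833333° lon × 0.00416667° lat. Centre is SW corner plus half of each.
latitude 62.70625° S, longitude 142.67917° W.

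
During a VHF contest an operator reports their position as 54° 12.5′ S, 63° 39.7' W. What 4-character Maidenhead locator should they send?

FD85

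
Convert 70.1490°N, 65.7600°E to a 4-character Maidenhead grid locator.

MQ20

Shift to the Maidenhead origin (180°W, 90°S): lon 245.76, lat 160.15.
Field: lon ⌊245.76/20⌋ = 12 → M; lat ⌊160.15/10⌋ = 16 → Q.
Square: lon ⌊5.76/2⌋ = 2; lat ⌊0.15/1⌋ = 0.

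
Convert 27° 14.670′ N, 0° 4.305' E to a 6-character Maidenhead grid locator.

JL07af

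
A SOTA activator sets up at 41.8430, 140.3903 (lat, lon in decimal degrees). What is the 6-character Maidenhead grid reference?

QN01eu

Shift to the Maidenhead origin (180°W, 90°S): lon 320.3903, lat 131.8430.
Field (20°×10°, letters A–R): lon ⌊320.3903/20⌋ = 16 → Q; lat ⌊131.8430/10⌋ = 13 → N.
Square (2°×1°, digits 0–9): lon ⌊0.3903/2⌋ = 0; lat ⌊1.8430/1⌋ = 1.
Subsquare (5′×2.5′, letters a–x): lon ⌊0.3903/0.0833333⌋ = 4 → e; lat ⌊0.8430/0.0416667⌋ = 20 → u.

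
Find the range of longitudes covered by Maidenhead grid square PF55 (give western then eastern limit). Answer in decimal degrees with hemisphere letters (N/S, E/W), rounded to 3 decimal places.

Field P=15, F=5: +15·20° lon, +5·10° lat → SW at lon 120°, lat -40°.
Square 5, 5: +5·2° lon, +5·1° lat → SW at lon 130°, lat -35°.
Cell spans 2° lon × 1° lat.
west 130.000° E, east 132.000° E.

130.000° E, 132.000° E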